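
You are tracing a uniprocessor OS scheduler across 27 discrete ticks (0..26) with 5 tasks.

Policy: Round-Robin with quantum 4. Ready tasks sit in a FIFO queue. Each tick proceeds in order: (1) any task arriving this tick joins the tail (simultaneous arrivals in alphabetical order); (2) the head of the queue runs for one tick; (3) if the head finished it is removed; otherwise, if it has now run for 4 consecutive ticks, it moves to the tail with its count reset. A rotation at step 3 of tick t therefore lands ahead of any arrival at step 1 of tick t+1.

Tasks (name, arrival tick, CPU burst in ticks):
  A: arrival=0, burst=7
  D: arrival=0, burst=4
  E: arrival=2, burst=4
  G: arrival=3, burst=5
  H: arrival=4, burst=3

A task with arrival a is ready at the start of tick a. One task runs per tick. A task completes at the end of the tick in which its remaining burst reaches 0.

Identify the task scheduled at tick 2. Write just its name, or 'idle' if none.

t=0: queue=[A,D] q_used=0 → run A
t=1: queue=[A,D] q_used=1 → run A
t=2: queue=[A,D,E] q_used=2 → run A
t=3: queue=[A,D,E,G] q_used=3 → run A
t=4: queue=[D,E,G,A,H] q_used=0 → run D
t=5: queue=[D,E,G,A,H] q_used=1 → run D
t=6: queue=[D,E,G,A,H] q_used=2 → run D
t=7: queue=[D,E,G,A,H] q_used=3 → run D
t=8: queue=[E,G,A,H] q_used=0 → run E
t=9: queue=[E,G,A,H] q_used=1 → run E
t=10: queue=[E,G,A,H] q_used=2 → run E
t=11: queue=[E,G,A,H] q_used=3 → run E
t=12: queue=[G,A,H] q_used=0 → run G
t=13: queue=[G,A,H] q_used=1 → run G
t=14: queue=[G,A,H] q_used=2 → run G
t=15: queue=[G,A,H] q_used=3 → run G
t=16: queue=[A,H,G] q_used=0 → run A
t=17: queue=[A,H,G] q_used=1 → run A
t=18: queue=[A,H,G] q_used=2 → run A
t=19: queue=[H,G] q_used=0 → run H
t=20: queue=[H,G] q_used=1 → run H
t=21: queue=[H,G] q_used=2 → run H
t=22: queue=[G] q_used=0 → run G
t=23: (idle)
t=24: (idle)
t=25: (idle)
t=26: (idle)

running at tick 2 = A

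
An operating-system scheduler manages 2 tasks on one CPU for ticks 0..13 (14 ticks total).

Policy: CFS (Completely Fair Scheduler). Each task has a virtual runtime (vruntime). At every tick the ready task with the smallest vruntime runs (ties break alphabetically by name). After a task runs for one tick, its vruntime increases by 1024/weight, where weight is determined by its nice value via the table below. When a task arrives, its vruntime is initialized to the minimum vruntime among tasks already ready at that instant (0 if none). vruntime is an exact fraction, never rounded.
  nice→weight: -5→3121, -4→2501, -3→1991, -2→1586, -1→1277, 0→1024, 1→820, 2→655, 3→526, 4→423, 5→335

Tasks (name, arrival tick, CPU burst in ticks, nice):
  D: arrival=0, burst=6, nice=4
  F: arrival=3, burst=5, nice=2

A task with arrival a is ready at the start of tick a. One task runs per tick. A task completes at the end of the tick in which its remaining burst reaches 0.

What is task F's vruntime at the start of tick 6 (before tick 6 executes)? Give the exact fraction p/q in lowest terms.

vruntime(F, start of tick 6) = 959488/92355

t=0: vr[D=0] → run D
t=1: vr[D=1024/423] → run D
t=2: vr[D=2048/423] → run D
t=3: vr[D=1024/141 F=1024/141] → run D
t=4: vr[D=4096/423 F=1024/141] → run F
t=5: vr[D=4096/423 F=815104/92355] → run F
t=6: vr[D=4096/423 F=959488/92355] → run D
t=7: vr[D=5120/423 F=959488/92355] → run F
t=8: vr[D=5120/423 F=1103872/92355] → run F
t=9: vr[D=5120/423 F=1248256/92355] → run D
t=10: vr[F=1248256/92355] → run F
t=11: (idle)
t=12: (idle)
t=13: (idle)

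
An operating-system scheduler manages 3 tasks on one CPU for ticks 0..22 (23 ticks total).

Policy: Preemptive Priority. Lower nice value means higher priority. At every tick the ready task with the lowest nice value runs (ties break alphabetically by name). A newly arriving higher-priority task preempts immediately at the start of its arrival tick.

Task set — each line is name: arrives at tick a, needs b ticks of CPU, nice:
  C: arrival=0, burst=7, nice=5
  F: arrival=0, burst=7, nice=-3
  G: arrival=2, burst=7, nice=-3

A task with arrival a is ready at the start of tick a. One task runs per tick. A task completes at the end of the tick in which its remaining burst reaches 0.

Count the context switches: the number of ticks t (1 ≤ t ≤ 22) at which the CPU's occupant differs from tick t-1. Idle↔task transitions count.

context switches = 3

t=0: ready={C,F} → run F
t=1: ready={C,F} → run F
t=2: ready={C,F,G} → run F
t=3: ready={C,F,G} → run F
t=4: ready={C,F,G} → run F
t=5: ready={C,F,G} → run F
t=6: ready={C,F,G} → run F
t=7: ready={C,G} → run G
t=8: ready={C,G} → run G
t=9: ready={C,G} → run G
t=10: ready={C,G} → run G
t=11: ready={C,G} → run G
t=12: ready={C,G} → run G
t=13: ready={C,G} → run G
t=14: ready={C} → run C
t=15: ready={C} → run C
t=16: ready={C} → run C
t=17: ready={C} → run C
t=18: ready={C} → run C
t=19: ready={C} → run C
t=20: ready={C} → run C
t=21: (idle)
t=22: (idle)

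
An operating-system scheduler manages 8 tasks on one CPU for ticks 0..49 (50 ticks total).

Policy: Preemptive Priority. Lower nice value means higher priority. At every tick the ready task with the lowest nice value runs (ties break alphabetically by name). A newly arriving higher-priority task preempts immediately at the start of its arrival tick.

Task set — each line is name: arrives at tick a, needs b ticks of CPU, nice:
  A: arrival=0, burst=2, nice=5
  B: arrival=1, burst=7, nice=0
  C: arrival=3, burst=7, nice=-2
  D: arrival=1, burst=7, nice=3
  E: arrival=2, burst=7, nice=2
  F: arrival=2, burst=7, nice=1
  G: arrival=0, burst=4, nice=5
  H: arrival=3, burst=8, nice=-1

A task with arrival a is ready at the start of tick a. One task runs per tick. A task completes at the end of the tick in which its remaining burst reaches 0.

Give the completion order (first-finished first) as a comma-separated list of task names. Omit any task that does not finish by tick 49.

t=0: ready={A,G} → run A
t=1: ready={A,B,D,G} → run B
t=2: ready={A,B,D,E,F,G} → run B
t=3: ready={A,B,C,D,E,F,G,H} → run C
t=4: ready={A,B,C,D,E,F,G,H} → run C
t=5: ready={A,B,C,D,E,F,G,H} → run C
t=6: ready={A,B,C,D,E,F,G,H} → run C
t=7: ready={A,B,C,D,E,F,G,H} → run C
t=8: ready={A,B,C,D,E,F,G,H} → run C
t=9: ready={A,B,C,D,E,F,G,H} → run C
t=10: ready={A,B,D,E,F,G,H} → run H
t=11: ready={A,B,D,E,F,G,H} → run H
t=12: ready={A,B,D,E,F,G,H} → run H
t=13: ready={A,B,D,E,F,G,H} → run H
t=14: ready={A,B,D,E,F,G,H} → run H
t=15: ready={A,B,D,E,F,G,H} → run H
t=16: ready={A,B,D,E,F,G,H} → run H
t=17: ready={A,B,D,E,F,G,H} → run H
t=18: ready={A,B,D,E,F,G} → run B
t=19: ready={A,B,D,E,F,G} → run B
t=20: ready={A,B,D,E,F,G} → run B
t=21: ready={A,B,D,E,F,G} → run B
t=22: ready={A,B,D,E,F,G} → run B
t=23: ready={A,D,E,F,G} → run F
t=24: ready={A,D,E,F,G} → run F
t=25: ready={A,D,E,F,G} → run F
t=26: ready={A,D,E,F,G} → run F
t=27: ready={A,D,E,F,G} → run F
t=28: ready={A,D,E,F,G} → run F
t=29: ready={A,D,E,F,G} → run F
t=30: ready={A,D,E,G} → run E
t=31: ready={A,D,E,G} → run E
t=32: ready={A,D,E,G} → run E
t=33: ready={A,D,E,G} → run E
t=34: ready={A,D,E,G} → run E
t=35: ready={A,D,E,G} → run E
t=36: ready={A,D,E,G} → run E
t=37: ready={A,D,G} → run D
t=38: ready={A,D,G} → run D
t=39: ready={A,D,G} → run D
t=40: ready={A,D,G} → run D
t=41: ready={A,D,G} → run D
t=42: ready={A,D,G} → run D
t=43: ready={A,D,G} → run D
t=44: ready={A,G} → run A
t=45: ready={G} → run G
t=46: ready={G} → run G
t=47: ready={G} → run G
t=48: ready={G} → run G
t=49: (idle)

completion order = C, H, B, F, E, D, A, G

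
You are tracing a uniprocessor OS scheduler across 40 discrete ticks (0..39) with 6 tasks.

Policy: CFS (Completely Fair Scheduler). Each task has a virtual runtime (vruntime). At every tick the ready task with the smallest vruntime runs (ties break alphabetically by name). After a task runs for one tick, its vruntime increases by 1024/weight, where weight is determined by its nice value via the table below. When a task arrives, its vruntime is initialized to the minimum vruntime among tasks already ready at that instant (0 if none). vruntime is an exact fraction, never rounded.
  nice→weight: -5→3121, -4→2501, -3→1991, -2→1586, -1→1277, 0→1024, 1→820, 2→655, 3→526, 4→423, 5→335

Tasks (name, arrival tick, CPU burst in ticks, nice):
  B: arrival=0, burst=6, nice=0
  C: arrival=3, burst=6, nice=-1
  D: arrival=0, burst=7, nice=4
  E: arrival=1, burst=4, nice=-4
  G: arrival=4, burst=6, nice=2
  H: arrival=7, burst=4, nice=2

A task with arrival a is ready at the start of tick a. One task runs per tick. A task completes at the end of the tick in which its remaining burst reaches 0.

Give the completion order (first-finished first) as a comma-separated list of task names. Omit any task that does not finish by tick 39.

completion order = E, C, B, H, G, D

t=0: vr[B=0 D=0] → run B
t=1: vr[B=1 D=0 E=0] → run D
t=2: vr[B=1 D=1024/423 E=0] → run E
t=3: vr[B=1 C=1024/2501 D=1024/423 E=1024/2501] → run C
t=4: vr[B=1 C=3868672/3193777 D=1024/423 E=1024/2501 G=1024/2501] → run E
t=5: vr[B=1 C=3868672/3193777 D=1024/423 E=2048/2501 G=1024/2501] → run G
t=6: vr[B=1 C=3868672/3193777 D=1024/423 E=2048/2501 G=3231744/1638155] → run E
t=7: vr[B=1 C=3868672/3193777 D=1024/423 E=3072/2501 G=3231744/1638155 H=1] → run B
t=8: vr[B=2 C=3868672/3193777 D=1024/423 E=3072/2501 G=3231744/1638155 H=1] → run H
t=9: vr[B=2 C=3868672/3193777 D=1024/423 E=3072/2501 G=3231744/1638155 H=1679/655] → run C
t=10: vr[B=2 C=6429696/3193777 D=1024/423 E=3072/2501 G=3231744/1638155 H=1679/655] → run E
t=11: vr[B=2 C=6429696/3193777 D=1024/423 G=3231744/1638155 H=1679/655] → run G
t=12: vr[B=2 C=6429696/3193777 D=1024/423 G=5792768/1638155 H=1679/655] → run B
t=13: vr[B=3 C=6429696/3193777 D=1024/423 G=5792768/1638155 H=1679/655] → run C
t=14: vr[B=3 C=8990720/3193777 D=1024/423 G=5792768/1638155 H=1679/655] → run D
t=15: vr[B=3 C=8990720/3193777 D=2048/423 G=5792768/1638155 H=1679/655] → run H
t=16: vr[B=3 C=8990720/3193777 D=2048/423 G=5792768/1638155 H=2703/655] → run C
t=17: vr[B=3 C=11551744/3193777 D=2048/423 G=5792768/1638155 H=2703/655] → run B
t=18: vr[B=4 C=11551744/3193777 D=2048/423 G=5792768/1638155 H=2703/655] → run G
t=19: vr[B=4 C=11551744/3193777 D=2048/423 G=8353792/1638155 H=2703/655] → run C
t=20: vr[B=4 C=14112768/3193777 D=2048/423 G=8353792/1638155 H=2703/655] → run B
t=21: vr[B=5 C=14112768/3193777 D=2048/423 G=8353792/1638155 H=2703/655] → run H
t=22: vr[B=5 C=14112768/3193777 D=2048/423 G=8353792/1638155 H=3727/655] → run C
t=23: vr[B=5 D=2048/423 G=8353792/1638155 H=3727/655] → run D
t=24: vr[B=5 D=1024/141 G=8353792/1638155 H=3727/655] → run B
t=25: vr[D=1024/141 G=8353792/1638155 H=3727/655] → run G
t=26: vr[D=1024/141 G=10914816/1638155 H=3727/655] → run H
t=27: vr[D=1024/141 G=10914816/1638155] → run G
t=28: vr[D=1024/141 G=2695168/327631] → run D
t=29: vr[D=4096/423 G=2695168/327631] → run G
t=30: vr[D=4096/423] → run D
t=31: vr[D=5120/423] → run D
t=32: vr[D=2048/141] → run D
t=33: (idle)
t=34: (idle)
t=35: (idle)
t=36: (idle)
t=37: (idle)
t=38: (idle)
t=39: (idle)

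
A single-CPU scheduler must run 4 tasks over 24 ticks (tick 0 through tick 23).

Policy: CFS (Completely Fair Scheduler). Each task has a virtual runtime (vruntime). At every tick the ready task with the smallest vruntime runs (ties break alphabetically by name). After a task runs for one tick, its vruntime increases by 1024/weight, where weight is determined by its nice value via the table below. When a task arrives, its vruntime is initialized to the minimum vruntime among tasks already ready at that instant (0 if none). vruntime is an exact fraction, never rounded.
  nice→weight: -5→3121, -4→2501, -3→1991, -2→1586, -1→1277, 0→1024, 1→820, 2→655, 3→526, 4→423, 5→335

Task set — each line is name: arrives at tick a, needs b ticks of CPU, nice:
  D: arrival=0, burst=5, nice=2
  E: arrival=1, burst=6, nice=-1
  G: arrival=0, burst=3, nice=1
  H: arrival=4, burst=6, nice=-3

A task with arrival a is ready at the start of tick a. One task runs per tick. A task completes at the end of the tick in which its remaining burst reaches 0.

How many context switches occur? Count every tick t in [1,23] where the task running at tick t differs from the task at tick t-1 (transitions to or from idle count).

t=0: vr[D=0 G=0] → run D
t=1: vr[D=1024/655 E=0 G=0] → run E
t=2: vr[D=1024/655 E=1024/1277 G=0] → run G
t=3: vr[D=1024/655 E=1024/1277 G=256/205] → run E
t=4: vr[D=1024/655 E=2048/1277 G=256/205 H=256/205] → run G
t=5: vr[D=1024/655 E=2048/1277 G=512/205 H=256/205] → run H
t=6: vr[D=1024/655 E=2048/1277 G=512/205 H=719616/408155] → run D
t=7: vr[D=2048/655 E=2048/1277 G=512/205 H=719616/408155] → run E
t=8: vr[D=2048/655 E=3072/1277 G=512/205 H=719616/408155] → run H
t=9: vr[D=2048/655 E=3072/1277 G=512/205 H=929536/408155] → run H
t=10: vr[D=2048/655 E=3072/1277 G=512/205 H=1139456/408155] → run E
t=11: vr[D=2048/655 E=4096/1277 G=512/205 H=1139456/408155] → run G
t=12: vr[D=2048/655 E=4096/1277 H=1139456/408155] → run H
t=13: vr[D=2048/655 E=4096/1277 H=1349376/408155] → run D
t=14: vr[D=3072/655 E=4096/1277 H=1349376/408155] → run E
t=15: vr[D=3072/655 E=5120/1277 H=1349376/408155] → run H
t=16: vr[D=3072/655 E=5120/1277 H=1559296/408155] → run H
t=17: vr[D=3072/655 E=5120/1277] → run E
t=18: vr[D=3072/655] → run D
t=19: vr[D=4096/655] → run D
t=20: (idle)
t=21: (idle)
t=22: (idle)
t=23: (idle)

context switches = 17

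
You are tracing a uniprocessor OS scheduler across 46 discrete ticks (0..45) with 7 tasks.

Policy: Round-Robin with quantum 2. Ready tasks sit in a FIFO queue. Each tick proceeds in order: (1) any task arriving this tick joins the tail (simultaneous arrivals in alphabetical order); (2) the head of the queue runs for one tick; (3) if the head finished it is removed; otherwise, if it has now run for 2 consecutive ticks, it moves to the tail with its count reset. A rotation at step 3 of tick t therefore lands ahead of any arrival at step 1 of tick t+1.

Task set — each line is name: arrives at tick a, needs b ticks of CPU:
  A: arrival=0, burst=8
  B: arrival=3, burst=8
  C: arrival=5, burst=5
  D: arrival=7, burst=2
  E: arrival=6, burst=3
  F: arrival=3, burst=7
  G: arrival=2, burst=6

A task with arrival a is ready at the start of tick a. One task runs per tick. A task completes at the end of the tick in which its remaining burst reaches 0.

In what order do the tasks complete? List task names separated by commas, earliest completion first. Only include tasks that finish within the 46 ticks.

completion order = D, A, G, E, C, B, F

t=0: queue=[A] q_used=0 → run A
t=1: queue=[A] q_used=1 → run A
t=2: queue=[A,G] q_used=0 → run A
t=3: queue=[A,G,B,F] q_used=1 → run A
t=4: queue=[G,B,F,A] q_used=0 → run G
t=5: queue=[G,B,F,A,C] q_used=1 → run G
t=6: queue=[B,F,A,C,G,E] q_used=0 → run B
t=7: queue=[B,F,A,C,G,E,D] q_used=1 → run B
t=8: queue=[F,A,C,G,E,D,B] q_used=0 → run F
t=9: queue=[F,A,C,G,E,D,B] q_used=1 → run F
t=10: queue=[A,C,G,E,D,B,F] q_used=0 → run A
t=11: queue=[A,C,G,E,D,B,F] q_used=1 → run A
t=12: queue=[C,G,E,D,B,F,A] q_used=0 → run C
t=13: queue=[C,G,E,D,B,F,A] q_used=1 → run C
t=14: queue=[G,E,D,B,F,A,C] q_used=0 → run G
t=15: queue=[G,E,D,B,F,A,C] q_used=1 → run G
t=16: queue=[E,D,B,F,A,C,G] q_used=0 → run E
t=17: queue=[E,D,B,F,A,C,G] q_used=1 → run E
t=18: queue=[D,B,F,A,C,G,E] q_used=0 → run D
t=19: queue=[D,B,F,A,C,G,E] q_used=1 → run D
t=20: queue=[B,F,A,C,G,E] q_used=0 → run B
t=21: queue=[B,F,A,C,G,E] q_used=1 → run B
t=22: queue=[F,A,C,G,E,B] q_used=0 → run F
t=23: queue=[F,A,C,G,E,B] q_used=1 → run F
t=24: queue=[A,C,G,E,B,F] q_used=0 → run A
t=25: queue=[A,C,G,E,B,F] q_used=1 → run A
t=26: queue=[C,G,E,B,F] q_used=0 → run C
t=27: queue=[C,G,E,B,F] q_used=1 → run C
t=28: queue=[G,E,B,F,C] q_used=0 → run G
t=29: queue=[G,E,B,F,C] q_used=1 → run G
t=30: queue=[E,B,F,C] q_used=0 → run E
t=31: queue=[B,F,C] q_used=0 → run B
t=32: queue=[B,F,C] q_used=1 → run B
t=33: queue=[F,C,B] q_used=0 → run F
t=34: queue=[F,C,B] q_used=1 → run F
t=35: queue=[C,B,F] q_used=0 → run C
t=36: queue=[B,F] q_used=0 → run B
t=37: queue=[B,F] q_used=1 → run B
t=38: queue=[F] q_used=0 → run F
t=39: (idle)
t=40: (idle)
t=41: (idle)
t=42: (idle)
t=43: (idle)
t=44: (idle)
t=45: (idle)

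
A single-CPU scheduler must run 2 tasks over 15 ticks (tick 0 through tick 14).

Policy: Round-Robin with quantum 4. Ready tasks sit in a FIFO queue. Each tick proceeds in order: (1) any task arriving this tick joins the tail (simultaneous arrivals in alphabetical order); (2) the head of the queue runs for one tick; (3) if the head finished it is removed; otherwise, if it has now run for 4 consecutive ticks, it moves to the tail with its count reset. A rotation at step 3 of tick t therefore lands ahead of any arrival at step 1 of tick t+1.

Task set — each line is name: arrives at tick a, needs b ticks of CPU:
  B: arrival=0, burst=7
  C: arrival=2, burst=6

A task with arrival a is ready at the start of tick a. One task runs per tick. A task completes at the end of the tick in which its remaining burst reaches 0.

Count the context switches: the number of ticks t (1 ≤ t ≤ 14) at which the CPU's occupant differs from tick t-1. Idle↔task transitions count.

context switches = 4

t=0: queue=[B] q_used=0 → run B
t=1: queue=[B] q_used=1 → run B
t=2: queue=[B,C] q_used=2 → run B
t=3: queue=[B,C] q_used=3 → run B
t=4: queue=[C,B] q_used=0 → run C
t=5: queue=[C,B] q_used=1 → run C
t=6: queue=[C,B] q_used=2 → run C
t=7: queue=[C,B] q_used=3 → run C
t=8: queue=[B,C] q_used=0 → run B
t=9: queue=[B,C] q_used=1 → run B
t=10: queue=[B,C] q_used=2 → run B
t=11: queue=[C] q_used=0 → run C
t=12: queue=[C] q_used=1 → run C
t=13: (idle)
t=14: (idle)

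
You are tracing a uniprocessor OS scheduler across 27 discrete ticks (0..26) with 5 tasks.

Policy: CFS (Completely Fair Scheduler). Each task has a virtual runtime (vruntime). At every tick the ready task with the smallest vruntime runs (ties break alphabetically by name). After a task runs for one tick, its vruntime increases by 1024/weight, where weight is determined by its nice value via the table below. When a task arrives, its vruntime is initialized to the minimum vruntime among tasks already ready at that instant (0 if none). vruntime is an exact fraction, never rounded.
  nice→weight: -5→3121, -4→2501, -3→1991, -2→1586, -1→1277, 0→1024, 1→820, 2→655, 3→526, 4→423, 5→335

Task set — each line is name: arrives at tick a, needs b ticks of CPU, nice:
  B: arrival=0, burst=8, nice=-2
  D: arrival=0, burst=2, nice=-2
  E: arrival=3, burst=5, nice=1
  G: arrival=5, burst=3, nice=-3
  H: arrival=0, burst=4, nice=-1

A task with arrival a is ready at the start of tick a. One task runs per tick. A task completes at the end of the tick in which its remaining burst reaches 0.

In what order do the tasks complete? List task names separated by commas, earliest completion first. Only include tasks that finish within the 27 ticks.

completion order = D, G, H, B, E

t=0: vr[B=0 D=0 H=0] → run B
t=1: vr[B=512/793 D=0 H=0] → run D
t=2: vr[B=512/793 D=512/793 H=0] → run H
t=3: vr[B=512/793 D=512/793 E=512/793 H=1024/1277] → run B
t=4: vr[B=1024/793 D=512/793 E=512/793 H=1024/1277] → run D
t=5: vr[B=1024/793 E=512/793 G=512/793 H=1024/1277] → run E
t=6: vr[B=1024/793 E=307968/162565 G=512/793 H=1024/1277] → run G
t=7: vr[B=1024/793 E=307968/162565 G=1831424/1578863 H=1024/1277] → run H
t=8: vr[B=1024/793 E=307968/162565 G=1831424/1578863 H=2048/1277] → run G
t=9: vr[B=1024/793 E=307968/162565 G=2643456/1578863 H=2048/1277] → run B
t=10: vr[B=1536/793 E=307968/162565 G=2643456/1578863 H=2048/1277] → run H
t=11: vr[B=1536/793 E=307968/162565 G=2643456/1578863 H=3072/1277] → run G
t=12: vr[B=1536/793 E=307968/162565 H=3072/1277] → run E
t=13: vr[B=1536/793 E=510976/162565 H=3072/1277] → run B
t=14: vr[B=2048/793 E=510976/162565 H=3072/1277] → run H
t=15: vr[B=2048/793 E=510976/162565] → run B
t=16: vr[B=2560/793 E=510976/162565] → run E
t=17: vr[B=2560/793 E=713984/162565] → run B
t=18: vr[B=3072/793 E=713984/162565] → run B
t=19: vr[B=3584/793 E=713984/162565] → run E
t=20: vr[B=3584/793 E=916992/162565] → run B
t=21: vr[E=916992/162565] → run E
t=22: (idle)
t=23: (idle)
t=24: (idle)
t=25: (idle)
t=26: (idle)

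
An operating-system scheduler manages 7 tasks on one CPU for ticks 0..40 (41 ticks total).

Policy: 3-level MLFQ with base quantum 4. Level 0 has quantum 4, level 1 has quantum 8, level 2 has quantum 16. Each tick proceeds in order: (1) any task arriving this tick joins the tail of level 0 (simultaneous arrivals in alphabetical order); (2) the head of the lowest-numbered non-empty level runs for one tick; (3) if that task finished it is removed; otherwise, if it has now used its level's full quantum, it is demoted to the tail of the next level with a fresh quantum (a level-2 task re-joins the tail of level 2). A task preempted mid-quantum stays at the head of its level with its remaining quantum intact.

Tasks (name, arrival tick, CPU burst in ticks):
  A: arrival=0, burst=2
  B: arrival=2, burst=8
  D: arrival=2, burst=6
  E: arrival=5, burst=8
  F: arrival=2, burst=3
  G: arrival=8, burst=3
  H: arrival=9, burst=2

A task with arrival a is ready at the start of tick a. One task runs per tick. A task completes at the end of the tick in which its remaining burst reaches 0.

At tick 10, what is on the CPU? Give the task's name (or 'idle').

t=0: L0/L1/L2 = A/-/- → run A
t=1: L0/L1/L2 = A/-/- → run A
t=2: L0/L1/L2 = BDF/-/- → run B
t=3: L0/L1/L2 = BDF/-/- → run B
t=4: L0/L1/L2 = BDF/-/- → run B
t=5: L0/L1/L2 = BDFE/-/- → run B
t=6: L0/L1/L2 = DFE/B/- → run D
t=7: L0/L1/L2 = DFE/B/- → run D
t=8: L0/L1/L2 = DFEG/B/- → run D
t=9: L0/L1/L2 = DFEGH/B/- → run D
t=10: L0/L1/L2 = FEGH/BD/- → run F
t=11: L0/L1/L2 = FEGH/BD/- → run F
t=12: L0/L1/L2 = FEGH/BD/- → run F
t=13: L0/L1/L2 = EGH/BD/- → run E
t=14: L0/L1/L2 = EGH/BD/- → run E
t=15: L0/L1/L2 = EGH/BD/- → run E
t=16: L0/L1/L2 = EGH/BD/- → run E
t=17: L0/L1/L2 = GH/BDE/- → run G
t=18: L0/L1/L2 = GH/BDE/- → run G
t=19: L0/L1/L2 = GH/BDE/- → run G
t=20: L0/L1/L2 = H/BDE/- → run H
t=21: L0/L1/L2 = H/BDE/- → run H
t=22: L0/L1/L2 = -/BDE/- → run B
t=23: L0/L1/L2 = -/BDE/- → run B
t=24: L0/L1/L2 = -/BDE/- → run B
t=25: L0/L1/L2 = -/BDE/- → run B
t=26: L0/L1/L2 = -/DE/- → run D
t=27: L0/L1/L2 = -/DE/- → run D
t=28: L0/L1/L2 = -/E/- → run E
t=29: L0/L1/L2 = -/E/- → run E
t=30: L0/L1/L2 = -/E/- → run E
t=31: L0/L1/L2 = -/E/- → run E
t=32: (idle)
t=33: (idle)
t=34: (idle)
t=35: (idle)
t=36: (idle)
t=37: (idle)
t=38: (idle)
t=39: (idle)
t=40: (idle)

running at tick 10 = F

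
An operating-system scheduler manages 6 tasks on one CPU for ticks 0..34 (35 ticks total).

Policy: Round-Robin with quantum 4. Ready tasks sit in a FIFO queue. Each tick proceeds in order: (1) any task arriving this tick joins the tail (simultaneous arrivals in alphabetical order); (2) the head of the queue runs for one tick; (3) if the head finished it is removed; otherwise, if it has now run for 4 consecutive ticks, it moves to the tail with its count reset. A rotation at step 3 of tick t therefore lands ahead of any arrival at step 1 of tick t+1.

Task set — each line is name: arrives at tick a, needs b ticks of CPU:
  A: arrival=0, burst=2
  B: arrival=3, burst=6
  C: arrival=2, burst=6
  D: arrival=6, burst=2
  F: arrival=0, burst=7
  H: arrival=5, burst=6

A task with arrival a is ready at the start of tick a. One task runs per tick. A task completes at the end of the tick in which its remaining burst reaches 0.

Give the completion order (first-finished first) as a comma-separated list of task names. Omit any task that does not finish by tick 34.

completion order = A, F, D, C, B, H

t=0: queue=[A,F] q_used=0 → run A
t=1: queue=[A,F] q_used=1 → run A
t=2: queue=[F,C] q_used=0 → run F
t=3: queue=[F,C,B] q_used=1 → run F
t=4: queue=[F,C,B] q_used=2 → run F
t=5: queue=[F,C,B,H] q_used=3 → run F
t=6: queue=[C,B,H,F,D] q_used=0 → run C
t=7: queue=[C,B,H,F,D] q_used=1 → run C
t=8: queue=[C,B,H,F,D] q_used=2 → run C
t=9: queue=[C,B,H,F,D] q_used=3 → run C
t=10: queue=[B,H,F,D,C] q_used=0 → run B
t=11: queue=[B,H,F,D,C] q_used=1 → run B
t=12: queue=[B,H,F,D,C] q_used=2 → run B
t=13: queue=[B,H,F,D,C] q_used=3 → run B
t=14: queue=[H,F,D,C,B] q_used=0 → run H
t=15: queue=[H,F,D,C,B] q_used=1 → run H
t=16: queue=[H,F,D,C,B] q_used=2 → run H
t=17: queue=[H,F,D,C,B] q_used=3 → run H
t=18: queue=[F,D,C,B,H] q_used=0 → run F
t=19: queue=[F,D,C,B,H] q_used=1 → run F
t=20: queue=[F,D,C,B,H] q_used=2 → run F
t=21: queue=[D,C,B,H] q_used=0 → run D
t=22: queue=[D,C,B,H] q_used=1 → run D
t=23: queue=[C,B,H] q_used=0 → run C
t=24: queue=[C,B,H] q_used=1 → run C
t=25: queue=[B,H] q_used=0 → run B
t=26: queue=[B,H] q_used=1 → run B
t=27: queue=[H] q_used=0 → run H
t=28: queue=[H] q_used=1 → run H
t=29: (idle)
t=30: (idle)
t=31: (idle)
t=32: (idle)
t=33: (idle)
t=34: (idle)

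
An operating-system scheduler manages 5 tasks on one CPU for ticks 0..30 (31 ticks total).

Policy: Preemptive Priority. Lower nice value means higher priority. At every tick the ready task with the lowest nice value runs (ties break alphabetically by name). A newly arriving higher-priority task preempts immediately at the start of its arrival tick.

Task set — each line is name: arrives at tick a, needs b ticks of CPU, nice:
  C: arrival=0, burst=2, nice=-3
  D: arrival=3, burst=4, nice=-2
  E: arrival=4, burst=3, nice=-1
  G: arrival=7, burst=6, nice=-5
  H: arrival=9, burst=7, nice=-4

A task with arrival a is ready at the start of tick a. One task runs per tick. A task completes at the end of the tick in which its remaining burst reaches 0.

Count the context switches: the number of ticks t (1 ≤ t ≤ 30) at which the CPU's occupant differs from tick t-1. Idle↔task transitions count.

context switches = 6

t=0: ready={C} → run C
t=1: ready={C} → run C
t=2: (idle)
t=3: ready={D} → run D
t=4: ready={D,E} → run D
t=5: ready={D,E} → run D
t=6: ready={D,E} → run D
t=7: ready={E,G} → run G
t=8: ready={E,G} → run G
t=9: ready={E,G,H} → run G
t=10: ready={E,G,H} → run G
t=11: ready={E,G,H} → run G
t=12: ready={E,G,H} → run G
t=13: ready={E,H} → run H
t=14: ready={E,H} → run H
t=15: ready={E,H} → run H
t=16: ready={E,H} → run H
t=17: ready={E,H} → run H
t=18: ready={E,H} → run H
t=19: ready={E,H} → run H
t=20: ready={E} → run E
t=21: ready={E} → run E
t=22: ready={E} → run E
t=23: (idle)
t=24: (idle)
t=25: (idle)
t=26: (idle)
t=27: (idle)
t=28: (idle)
t=29: (idle)
t=30: (idle)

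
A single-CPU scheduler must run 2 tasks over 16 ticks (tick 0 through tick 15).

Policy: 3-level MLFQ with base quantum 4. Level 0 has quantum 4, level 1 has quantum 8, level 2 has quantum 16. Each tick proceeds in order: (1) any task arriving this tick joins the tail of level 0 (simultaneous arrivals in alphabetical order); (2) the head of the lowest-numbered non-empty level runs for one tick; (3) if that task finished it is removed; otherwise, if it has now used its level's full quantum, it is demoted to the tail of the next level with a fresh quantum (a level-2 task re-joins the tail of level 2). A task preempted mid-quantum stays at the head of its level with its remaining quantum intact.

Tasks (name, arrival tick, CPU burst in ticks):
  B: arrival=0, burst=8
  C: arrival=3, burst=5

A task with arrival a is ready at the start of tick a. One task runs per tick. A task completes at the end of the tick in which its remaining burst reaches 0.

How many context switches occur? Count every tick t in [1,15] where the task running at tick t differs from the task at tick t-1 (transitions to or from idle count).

context switches = 4

t=0: L0/L1/L2 = B/-/- → run B
t=1: L0/L1/L2 = B/-/- → run B
t=2: L0/L1/L2 = B/-/- → run B
t=3: L0/L1/L2 = BC/-/- → run B
t=4: L0/L1/L2 = C/B/- → run C
t=5: L0/L1/L2 = C/B/- → run C
t=6: L0/L1/L2 = C/B/- → run C
t=7: L0/L1/L2 = C/B/- → run C
t=8: L0/L1/L2 = -/BC/- → run B
t=9: L0/L1/L2 = -/BC/- → run B
t=10: L0/L1/L2 = -/BC/- → run B
t=11: L0/L1/L2 = -/BC/- → run B
t=12: L0/L1/L2 = -/C/- → run C
t=13: (idle)
t=14: (idle)
t=15: (idle)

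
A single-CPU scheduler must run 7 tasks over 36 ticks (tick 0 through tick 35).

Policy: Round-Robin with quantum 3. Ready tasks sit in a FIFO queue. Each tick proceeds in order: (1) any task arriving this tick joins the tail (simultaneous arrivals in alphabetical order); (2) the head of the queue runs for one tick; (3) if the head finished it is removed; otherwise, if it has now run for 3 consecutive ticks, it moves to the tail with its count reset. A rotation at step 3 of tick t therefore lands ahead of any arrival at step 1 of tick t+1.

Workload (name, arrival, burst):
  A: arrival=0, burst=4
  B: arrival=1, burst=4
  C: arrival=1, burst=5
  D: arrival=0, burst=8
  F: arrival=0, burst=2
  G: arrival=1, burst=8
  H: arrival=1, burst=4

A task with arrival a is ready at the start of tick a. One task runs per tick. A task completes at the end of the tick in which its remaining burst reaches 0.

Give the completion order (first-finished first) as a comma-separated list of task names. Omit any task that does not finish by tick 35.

completion order = F, A, B, C, H, D, G

t=0: queue=[A,D,F] q_used=0 → run A
t=1: queue=[A,D,F,B,C,G,H] q_used=1 → run A
t=2: queue=[A,D,F,B,C,G,H] q_used=2 → run A
t=3: queue=[D,F,B,C,G,H,A] q_used=0 → run D
t=4: queue=[D,F,B,C,G,H,A] q_used=1 → run D
t=5: queue=[D,F,B,C,G,H,A] q_used=2 → run D
t=6: queue=[F,B,C,G,H,A,D] q_used=0 → run F
t=7: queue=[F,B,C,G,H,A,D] q_used=1 → run F
t=8: queue=[B,C,G,H,A,D] q_used=0 → run B
t=9: queue=[B,C,G,H,A,D] q_used=1 → run B
t=10: queue=[B,C,G,H,A,D] q_used=2 → run B
t=11: queue=[C,G,H,A,D,B] q_used=0 → run C
t=12: queue=[C,G,H,A,D,B] q_used=1 → run C
t=13: queue=[C,G,H,A,D,B] q_used=2 → run C
t=14: queue=[G,H,A,D,B,C] q_used=0 → run G
t=15: queue=[G,H,A,D,B,C] q_used=1 → run G
t=16: queue=[G,H,A,D,B,C] q_used=2 → run G
t=17: queue=[H,A,D,B,C,G] q_used=0 → run H
t=18: queue=[H,A,D,B,C,G] q_used=1 → run H
t=19: queue=[H,A,D,B,C,G] q_used=2 → run H
t=20: queue=[A,D,B,C,G,H] q_used=0 → run A
t=21: queue=[D,B,C,G,H] q_used=0 → run D
t=22: queue=[D,B,C,G,H] q_used=1 → run D
t=23: queue=[D,B,C,G,H] q_used=2 → run D
t=24: queue=[B,C,G,H,D] q_used=0 → run B
t=25: queue=[C,G,H,D] q_used=0 → run C
t=26: queue=[C,G,H,D] q_used=1 → run C
t=27: queue=[G,H,D] q_used=0 → run G
t=28: queue=[G,H,D] q_used=1 → run G
t=29: queue=[G,H,D] q_used=2 → run G
t=30: queue=[H,D,G] q_used=0 → run H
t=31: queue=[D,G] q_used=0 → run D
t=32: queue=[D,G] q_used=1 → run D
t=33: queue=[G] q_used=0 → run G
t=34: queue=[G] q_used=1 → run G
t=35: (idle)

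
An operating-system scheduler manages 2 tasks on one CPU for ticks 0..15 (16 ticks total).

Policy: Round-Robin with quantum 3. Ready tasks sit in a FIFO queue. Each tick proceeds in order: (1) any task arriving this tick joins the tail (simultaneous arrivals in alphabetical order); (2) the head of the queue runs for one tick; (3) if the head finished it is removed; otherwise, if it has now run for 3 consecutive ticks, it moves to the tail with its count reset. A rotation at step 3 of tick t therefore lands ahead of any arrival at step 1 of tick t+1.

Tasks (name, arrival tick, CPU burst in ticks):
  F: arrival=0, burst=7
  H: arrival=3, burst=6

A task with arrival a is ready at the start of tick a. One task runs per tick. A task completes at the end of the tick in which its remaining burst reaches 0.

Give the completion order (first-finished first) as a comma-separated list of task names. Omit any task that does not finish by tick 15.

t=0: queue=[F] q_used=0 → run F
t=1: queue=[F] q_used=1 → run F
t=2: queue=[F] q_used=2 → run F
t=3: queue=[F,H] q_used=0 → run F
t=4: queue=[F,H] q_used=1 → run F
t=5: queue=[F,H] q_used=2 → run F
t=6: queue=[H,F] q_used=0 → run H
t=7: queue=[H,F] q_used=1 → run H
t=8: queue=[H,F] q_used=2 → run H
t=9: queue=[F,H] q_used=0 → run F
t=10: queue=[H] q_used=0 → run H
t=11: queue=[H] q_used=1 → run H
t=12: queue=[H] q_used=2 → run H
t=13: (idle)
t=14: (idle)
t=15: (idle)

completion order = F, H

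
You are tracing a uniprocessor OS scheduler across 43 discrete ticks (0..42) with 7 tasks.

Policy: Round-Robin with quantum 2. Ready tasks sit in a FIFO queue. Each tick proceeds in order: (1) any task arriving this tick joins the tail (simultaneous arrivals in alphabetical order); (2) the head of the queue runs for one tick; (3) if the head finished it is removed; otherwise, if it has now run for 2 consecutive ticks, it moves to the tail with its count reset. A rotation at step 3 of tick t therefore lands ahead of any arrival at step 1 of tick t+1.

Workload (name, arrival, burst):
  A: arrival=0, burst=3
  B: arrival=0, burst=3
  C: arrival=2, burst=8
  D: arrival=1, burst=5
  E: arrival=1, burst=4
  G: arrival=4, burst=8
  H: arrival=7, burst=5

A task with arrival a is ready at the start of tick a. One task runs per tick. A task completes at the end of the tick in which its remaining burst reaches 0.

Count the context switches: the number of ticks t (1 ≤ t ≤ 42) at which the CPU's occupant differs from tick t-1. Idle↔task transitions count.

context switches = 20

t=0: queue=[A,B] q_used=0 → run A
t=1: queue=[A,B,D,E] q_used=1 → run A
t=2: queue=[B,D,E,A,C] q_used=0 → run B
t=3: queue=[B,D,E,A,C] q_used=1 → run B
t=4: queue=[D,E,A,C,B,G] q_used=0 → run D
t=5: queue=[D,E,A,C,B,G] q_used=1 → run D
t=6: queue=[E,A,C,B,G,D] q_used=0 → run E
t=7: queue=[E,A,C,B,G,D,H] q_used=1 → run E
t=8: queue=[A,C,B,G,D,H,E] q_used=0 → run A
t=9: queue=[C,B,G,D,H,E] q_used=0 → run C
t=10: queue=[C,B,G,D,H,E] q_used=1 → run C
t=11: queue=[B,G,D,H,E,C] q_used=0 → run B
t=12: queue=[G,D,H,E,C] q_used=0 → run G
t=13: queue=[G,D,H,E,C] q_used=1 → run G
t=14: queue=[D,H,E,C,G] q_used=0 → run D
t=15: queue=[D,H,E,C,G] q_used=1 → run D
t=16: queue=[H,E,C,G,D] q_used=0 → run H
t=17: queue=[H,E,C,G,D] q_used=1 → run H
t=18: queue=[E,C,G,D,H] q_used=0 → run E
t=19: queue=[E,C,G,D,H] q_used=1 → run E
t=20: queue=[C,G,D,H] q_used=0 → run C
t=21: queue=[C,G,D,H] q_used=1 → run C
t=22: queue=[G,D,H,C] q_used=0 → run G
t=23: queue=[G,D,H,C] q_used=1 → run G
t=24: queue=[D,H,C,G] q_used=0 → run D
t=25: queue=[H,C,G] q_used=0 → run H
t=26: queue=[H,C,G] q_used=1 → run H
t=27: queue=[C,G,H] q_used=0 → run C
t=28: queue=[C,G,H] q_used=1 → run C
t=29: queue=[G,H,C] q_used=0 → run G
t=30: queue=[G,H,C] q_used=1 → run G
t=31: queue=[H,C,G] q_used=0 → run H
t=32: queue=[C,G] q_used=0 → run C
t=33: queue=[C,G] q_used=1 → run C
t=34: queue=[G] q_used=0 → run G
t=35: queue=[G] q_used=1 → run G
t=36: (idle)
t=37: (idle)
t=38: (idle)
t=39: (idle)
t=40: (idle)
t=41: (idle)
t=42: (idle)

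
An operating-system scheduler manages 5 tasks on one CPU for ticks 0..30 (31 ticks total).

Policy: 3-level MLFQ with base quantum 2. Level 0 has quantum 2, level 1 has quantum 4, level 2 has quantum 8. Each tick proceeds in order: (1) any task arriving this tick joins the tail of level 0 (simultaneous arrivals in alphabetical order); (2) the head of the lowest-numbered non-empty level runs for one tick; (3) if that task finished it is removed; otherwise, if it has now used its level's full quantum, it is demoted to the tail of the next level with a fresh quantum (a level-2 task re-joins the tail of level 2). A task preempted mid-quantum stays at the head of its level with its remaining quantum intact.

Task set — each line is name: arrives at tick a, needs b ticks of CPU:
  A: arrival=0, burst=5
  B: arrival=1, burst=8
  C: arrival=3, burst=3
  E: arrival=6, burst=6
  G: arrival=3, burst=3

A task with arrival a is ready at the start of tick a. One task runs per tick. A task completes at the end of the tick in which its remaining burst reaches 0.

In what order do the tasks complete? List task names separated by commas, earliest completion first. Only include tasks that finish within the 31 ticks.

completion order = A, C, G, E, B

t=0: L0/L1/L2 = A/-/- → run A
t=1: L0/L1/L2 = AB/-/- → run A
t=2: L0/L1/L2 = B/A/- → run B
t=3: L0/L1/L2 = BCG/A/- → run B
t=4: L0/L1/L2 = CG/AB/- → run C
t=5: L0/L1/L2 = CG/AB/- → run C
t=6: L0/L1/L2 = GE/ABC/- → run G
t=7: L0/L1/L2 = GE/ABC/- → run G
t=8: L0/L1/L2 = E/ABCG/- → run E
t=9: L0/L1/L2 = E/ABCG/- → run E
t=10: L0/L1/L2 = -/ABCGE/- → run A
t=11: L0/L1/L2 = -/ABCGE/- → run A
t=12: L0/L1/L2 = -/ABCGE/- → run A
t=13: L0/L1/L2 = -/BCGE/- → run B
t=14: L0/L1/L2 = -/BCGE/- → run B
t=15: L0/L1/L2 = -/BCGE/- → run B
t=16: L0/L1/L2 = -/BCGE/- → run B
t=17: L0/L1/L2 = -/CGE/B → run C
t=18: L0/L1/L2 = -/GE/B → run G
t=19: L0/L1/L2 = -/E/B → run E
t=20: L0/L1/L2 = -/E/B → run E
t=21: L0/L1/L2 = -/E/B → run E
t=22: L0/L1/L2 = -/E/B → run E
t=23: L0/L1/L2 = -/-/B → run B
t=24: L0/L1/L2 = -/-/B → run B
t=25: (idle)
t=26: (idle)
t=27: (idle)
t=28: (idle)
t=29: (idle)
t=30: (idle)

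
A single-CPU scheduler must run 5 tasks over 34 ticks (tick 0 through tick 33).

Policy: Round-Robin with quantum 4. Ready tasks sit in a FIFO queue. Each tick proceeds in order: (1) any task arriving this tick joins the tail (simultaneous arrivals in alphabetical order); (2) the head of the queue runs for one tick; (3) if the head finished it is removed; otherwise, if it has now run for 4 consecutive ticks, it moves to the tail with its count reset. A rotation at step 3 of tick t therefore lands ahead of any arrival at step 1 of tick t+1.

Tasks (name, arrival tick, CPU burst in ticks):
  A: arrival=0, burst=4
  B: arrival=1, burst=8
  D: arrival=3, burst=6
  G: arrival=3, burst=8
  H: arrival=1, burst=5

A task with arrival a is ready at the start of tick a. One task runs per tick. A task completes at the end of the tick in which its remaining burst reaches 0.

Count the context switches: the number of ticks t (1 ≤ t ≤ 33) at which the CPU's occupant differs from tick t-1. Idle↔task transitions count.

t=0: queue=[A] q_used=0 → run A
t=1: queue=[A,B,H] q_used=1 → run A
t=2: queue=[A,B,H] q_used=2 → run A
t=3: queue=[A,B,H,D,G] q_used=3 → run A
t=4: queue=[B,H,D,G] q_used=0 → run B
t=5: queue=[B,H,D,G] q_used=1 → run B
t=6: queue=[B,H,D,G] q_used=2 → run B
t=7: queue=[B,H,D,G] q_used=3 → run B
t=8: queue=[H,D,G,B] q_used=0 → run H
t=9: queue=[H,D,G,B] q_used=1 → run H
t=10: queue=[H,D,G,B] q_used=2 → run H
t=11: queue=[H,D,G,B] q_used=3 → run H
t=12: queue=[D,G,B,H] q_used=0 → run D
t=13: queue=[D,G,B,H] q_used=1 → run D
t=14: queue=[D,G,B,H] q_used=2 → run D
t=15: queue=[D,G,B,H] q_used=3 → run D
t=16: queue=[G,B,H,D] q_used=0 → run G
t=17: queue=[G,B,H,D] q_used=1 → run G
t=18: queue=[G,B,H,D] q_used=2 → run G
t=19: queue=[G,B,H,D] q_used=3 → run G
t=20: queue=[B,H,D,G] q_used=0 → run B
t=21: queue=[B,H,D,G] q_used=1 → run B
t=22: queue=[B,H,D,G] q_used=2 → run B
t=23: queue=[B,H,D,G] q_used=3 → run B
t=24: queue=[H,D,G] q_used=0 → run H
t=25: queue=[D,G] q_used=0 → run D
t=26: queue=[D,G] q_used=1 → run D
t=27: queue=[G] q_used=0 → run G
t=28: queue=[G] q_used=1 → run G
t=29: queue=[G] q_used=2 → run G
t=30: queue=[G] q_used=3 → run G
t=31: (idle)
t=32: (idle)
t=33: (idle)

context switches = 9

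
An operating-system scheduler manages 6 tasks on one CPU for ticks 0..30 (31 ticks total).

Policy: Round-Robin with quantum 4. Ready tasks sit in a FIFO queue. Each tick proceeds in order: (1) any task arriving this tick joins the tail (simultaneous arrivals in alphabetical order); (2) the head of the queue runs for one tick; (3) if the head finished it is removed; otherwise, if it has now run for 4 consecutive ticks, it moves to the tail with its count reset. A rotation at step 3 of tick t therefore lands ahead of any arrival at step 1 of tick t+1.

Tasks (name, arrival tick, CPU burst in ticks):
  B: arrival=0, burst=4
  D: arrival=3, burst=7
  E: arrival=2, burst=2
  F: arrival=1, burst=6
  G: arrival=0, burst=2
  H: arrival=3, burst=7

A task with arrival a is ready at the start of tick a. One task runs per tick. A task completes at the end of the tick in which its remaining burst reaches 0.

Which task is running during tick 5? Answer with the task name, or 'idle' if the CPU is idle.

t=0: queue=[B,G] q_used=0 → run B
t=1: queue=[B,G,F] q_used=1 → run B
t=2: queue=[B,G,F,E] q_used=2 → run B
t=3: queue=[B,G,F,E,D,H] q_used=3 → run B
t=4: queue=[G,F,E,D,H] q_used=0 → run G
t=5: queue=[G,F,E,D,H] q_used=1 → run G
t=6: queue=[F,E,D,H] q_used=0 → run F
t=7: queue=[F,E,D,H] q_used=1 → run F
t=8: queue=[F,E,D,H] q_used=2 → run F
t=9: queue=[F,E,D,H] q_used=3 → run F
t=10: queue=[E,D,H,F] q_used=0 → run E
t=11: queue=[E,D,H,F] q_used=1 → run E
t=12: queue=[D,H,F] q_used=0 → run D
t=13: queue=[D,H,F] q_used=1 → run D
t=14: queue=[D,H,F] q_used=2 → run D
t=15: queue=[D,H,F] q_used=3 → run D
t=16: queue=[H,F,D] q_used=0 → run H
t=17: queue=[H,F,D] q_used=1 → run H
t=18: queue=[H,F,D] q_used=2 → run H
t=19: queue=[H,F,D] q_used=3 → run H
t=20: queue=[F,D,H] q_used=0 → run F
t=21: queue=[F,D,H] q_used=1 → run F
t=22: queue=[D,H] q_used=0 → run D
t=23: queue=[D,H] q_used=1 → run D
t=24: queue=[D,H] q_used=2 → run D
t=25: queue=[H] q_used=0 → run H
t=26: queue=[H] q_used=1 → run H
t=27: queue=[H] q_used=2 → run H
t=28: (idle)
t=29: (idle)
t=30: (idle)

running at tick 5 = G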